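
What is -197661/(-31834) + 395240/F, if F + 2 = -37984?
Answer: -2536859707/604623162 ≈ -4.1958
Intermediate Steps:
F = -37986 (F = -2 - 37984 = -37986)
-197661/(-31834) + 395240/F = -197661/(-31834) + 395240/(-37986) = -197661*(-1/31834) + 395240*(-1/37986) = 197661/31834 - 197620/18993 = -2536859707/604623162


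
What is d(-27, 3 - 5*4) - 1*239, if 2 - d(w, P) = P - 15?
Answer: -205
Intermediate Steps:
d(w, P) = 17 - P (d(w, P) = 2 - (P - 15) = 2 - (-15 + P) = 2 + (15 - P) = 17 - P)
d(-27, 3 - 5*4) - 1*239 = (17 - (3 - 5*4)) - 1*239 = (17 - (3 - 20)) - 239 = (17 - 1*(-17)) - 239 = (17 + 17) - 239 = 34 - 239 = -205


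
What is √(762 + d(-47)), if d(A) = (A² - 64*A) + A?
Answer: 2*√1483 ≈ 77.020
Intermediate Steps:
d(A) = A² - 63*A
√(762 + d(-47)) = √(762 - 47*(-63 - 47)) = √(762 - 47*(-110)) = √(762 + 5170) = √5932 = 2*√1483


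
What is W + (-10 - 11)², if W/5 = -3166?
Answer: -15389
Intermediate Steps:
W = -15830 (W = 5*(-3166) = -15830)
W + (-10 - 11)² = -15830 + (-10 - 11)² = -15830 + (-21)² = -15830 + 441 = -15389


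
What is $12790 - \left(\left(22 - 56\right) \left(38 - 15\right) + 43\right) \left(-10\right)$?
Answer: $5400$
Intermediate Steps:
$12790 - \left(\left(22 - 56\right) \left(38 - 15\right) + 43\right) \left(-10\right) = 12790 - \left(\left(-34\right) 23 + 43\right) \left(-10\right) = 12790 - \left(-782 + 43\right) \left(-10\right) = 12790 - \left(-739\right) \left(-10\right) = 12790 - 7390 = 5400$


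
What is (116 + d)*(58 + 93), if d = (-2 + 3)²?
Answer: 17667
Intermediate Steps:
d = 1 (d = 1² = 1)
(116 + d)*(58 + 93) = (116 + 1)*(58 + 93) = 117*151 = 17667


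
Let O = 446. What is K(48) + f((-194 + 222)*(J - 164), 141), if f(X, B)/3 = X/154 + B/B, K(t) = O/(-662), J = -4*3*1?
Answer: -31006/331 ≈ -93.674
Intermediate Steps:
J = -12 (J = -12*1 = -12)
K(t) = -223/331 (K(t) = 446/(-662) = 446*(-1/662) = -223/331)
f(X, B) = 3 + 3*X/154 (f(X, B) = 3*(X/154 + B/B) = 3*(X*(1/154) + 1) = 3*(X/154 + 1) = 3*(1 + X/154) = 3 + 3*X/154)
K(48) + f((-194 + 222)*(J - 164), 141) = -223/331 + (3 + 3*((-194 + 222)*(-12 - 164))/154) = -223/331 + (3 + 3*(28*(-176))/154) = -223/331 + (3 + (3/154)*(-4928)) = -223/331 + (3 - 96) = -223/331 - 93 = -31006/331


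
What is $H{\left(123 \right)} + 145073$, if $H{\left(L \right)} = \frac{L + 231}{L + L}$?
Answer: $\frac{5948052}{41} \approx 1.4507 \cdot 10^{5}$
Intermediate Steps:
$H{\left(L \right)} = \frac{231 + L}{2 L}$
$H{\left(123 \right)} + 145073 = \frac{231 + 123}{2 \cdot 123} + 145073 = \frac{1}{2} \cdot \frac{1}{123} \cdot 354 + 145073 = \frac{59}{41} + 145073 = \frac{5948052}{41}$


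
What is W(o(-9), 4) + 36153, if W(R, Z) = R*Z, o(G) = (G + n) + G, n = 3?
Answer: 36093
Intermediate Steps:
o(G) = 3 + 2*G (o(G) = (G + 3) + G = (3 + G) + G = 3 + 2*G)
W(o(-9), 4) + 36153 = (3 + 2*(-9))*4 + 36153 = (3 - 18)*4 + 36153 = -15*4 + 36153 = -60 + 36153 = 36093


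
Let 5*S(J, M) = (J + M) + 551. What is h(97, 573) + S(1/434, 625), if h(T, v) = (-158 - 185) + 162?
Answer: 23523/434 ≈ 54.200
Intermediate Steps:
h(T, v) = -181 (h(T, v) = -343 + 162 = -181)
S(J, M) = 551/5 + J/5 + M/5 (S(J, M) = ((J + M) + 551)/5 = (551 + J + M)/5 = 551/5 + J/5 + M/5)
h(97, 573) + S(1/434, 625) = -181 + (551/5 + (⅕)/434 + (⅕)*625) = -181 + (551/5 + (⅕)*(1/434) + 125) = -181 + (551/5 + 1/2170 + 125) = -181 + 102077/434 = 23523/434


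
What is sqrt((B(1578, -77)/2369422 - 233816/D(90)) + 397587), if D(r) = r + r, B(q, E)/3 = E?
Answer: sqrt(4137070547688672770)/3231030 ≈ 629.51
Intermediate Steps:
B(q, E) = 3*E
D(r) = 2*r
sqrt((B(1578, -77)/2369422 - 233816/D(90)) + 397587) = sqrt(((3*(-77))/2369422 - 233816/(2*90)) + 397587) = sqrt((-231*1/2369422 - 233816/180) + 397587) = sqrt((-21/215402 - 233816*1/180) + 397587) = sqrt((-21/215402 - 58454/45) + 397587) = sqrt(-12591109453/9693090 + 397587) = sqrt(3841255464377/9693090) = sqrt(4137070547688672770)/3231030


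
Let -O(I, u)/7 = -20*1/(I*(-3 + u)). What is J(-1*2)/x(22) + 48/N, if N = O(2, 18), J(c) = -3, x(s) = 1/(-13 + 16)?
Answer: 9/7 ≈ 1.2857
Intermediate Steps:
x(s) = ⅓ (x(s) = 1/3 = ⅓)
O(I, u) = 140/(I*(-3 + u)) (O(I, u) = -(-140)/(I*(-3 + u)) = 140/(I*(-3 + u)))
N = 14/3 (N = 140/(2*(-3 + 18)) = 140*(½)/15 = 140*(½)*(1/15) = 14/3 ≈ 4.6667)
J(-1*2)/x(22) + 48/N = -3/⅓ + 48/(14/3) = -3*3 + 48*(3/14) = -9 + 72/7 = 9/7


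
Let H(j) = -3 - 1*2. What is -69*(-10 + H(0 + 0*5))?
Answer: 1035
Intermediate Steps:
H(j) = -5 (H(j) = -3 - 2 = -5)
-69*(-10 + H(0 + 0*5)) = -69*(-10 - 5) = -69*(-15) = 1035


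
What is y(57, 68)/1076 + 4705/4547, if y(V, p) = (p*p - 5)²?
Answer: 97016039647/4892572 ≈ 19829.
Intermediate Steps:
y(V, p) = (-5 + p²)² (y(V, p) = (p² - 5)² = (-5 + p²)²)
y(57, 68)/1076 + 4705/4547 = (-5 + 68²)²/1076 + 4705/4547 = (-5 + 4624)²*(1/1076) + 4705*(1/4547) = 4619²*(1/1076) + 4705/4547 = 21335161*(1/1076) + 4705/4547 = 21335161/1076 + 4705/4547 = 97016039647/4892572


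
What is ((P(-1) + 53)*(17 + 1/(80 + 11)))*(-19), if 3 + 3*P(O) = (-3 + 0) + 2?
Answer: -1519620/91 ≈ -16699.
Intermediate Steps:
P(O) = -4/3 (P(O) = -1 + ((-3 + 0) + 2)/3 = -1 + (-3 + 2)/3 = -1 + (⅓)*(-1) = -1 - ⅓ = -4/3)
((P(-1) + 53)*(17 + 1/(80 + 11)))*(-19) = ((-4/3 + 53)*(17 + 1/(80 + 11)))*(-19) = (155*(17 + 1/91)/3)*(-19) = ((155/3)*(1548/91))*(-19) = (79980/91)*(-19) = -1519620/91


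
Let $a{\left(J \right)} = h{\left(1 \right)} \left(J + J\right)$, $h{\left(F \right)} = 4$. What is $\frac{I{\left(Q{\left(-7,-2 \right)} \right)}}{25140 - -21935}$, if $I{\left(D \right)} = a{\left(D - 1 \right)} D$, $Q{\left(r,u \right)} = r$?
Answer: $\frac{64}{6725} \approx 0.0095167$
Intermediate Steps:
$a{\left(J \right)} = 8 J$ ($a{\left(J \right)} = 4 \left(J + J\right) = 4 \cdot 2 J = 8 J$)
$I{\left(D \right)} = D \left(-8 + 8 D\right)$ ($I{\left(D \right)} = 8 \left(D - 1\right) D = 8 \left(-1 + D\right) D = \left(-8 + 8 D\right) D = D \left(-8 + 8 D\right)$)
$\frac{I{\left(Q{\left(-7,-2 \right)} \right)}}{25140 - -21935} = \frac{8 \left(-7\right) \left(-1 - 7\right)}{25140 - -21935} = \frac{8 \left(-7\right) \left(-8\right)}{25140 + 21935} = \frac{448}{47075} = 448 \cdot \frac{1}{47075} = \frac{64}{6725}$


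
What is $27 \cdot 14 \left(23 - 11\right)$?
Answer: $4536$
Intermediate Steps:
$27 \cdot 14 \left(23 - 11\right) = 27 \cdot 14 \cdot 12 = 27 \cdot 168 = 4536$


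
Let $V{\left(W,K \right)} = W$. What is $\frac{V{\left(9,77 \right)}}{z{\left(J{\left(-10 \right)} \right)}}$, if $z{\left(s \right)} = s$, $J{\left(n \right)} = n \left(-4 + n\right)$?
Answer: $\frac{9}{140} \approx 0.064286$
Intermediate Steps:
$\frac{V{\left(9,77 \right)}}{z{\left(J{\left(-10 \right)} \right)}} = \frac{9}{\left(-10\right) \left(-4 - 10\right)} = \frac{9}{\left(-10\right) \left(-14\right)} = \frac{9}{140}$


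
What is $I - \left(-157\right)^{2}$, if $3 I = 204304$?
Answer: $\frac{130357}{3} \approx 43452.0$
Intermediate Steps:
$I = \frac{204304}{3}$ ($I = \frac{1}{3} \cdot 204304 = \frac{204304}{3} \approx 68101.0$)
$I - \left(-157\right)^{2} = \frac{204304}{3} - \left(-157\right)^{2} = \frac{204304}{3} - 24649 = \frac{130357}{3}$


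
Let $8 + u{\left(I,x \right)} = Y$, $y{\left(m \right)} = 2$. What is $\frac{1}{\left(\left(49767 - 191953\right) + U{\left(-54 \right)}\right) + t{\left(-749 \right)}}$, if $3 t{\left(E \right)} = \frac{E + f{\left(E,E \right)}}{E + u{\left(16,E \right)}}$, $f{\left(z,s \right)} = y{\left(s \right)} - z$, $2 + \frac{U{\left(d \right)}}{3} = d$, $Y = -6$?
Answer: $- \frac{2289}{325848308} \approx -7.0247 \cdot 10^{-6}$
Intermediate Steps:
$u{\left(I,x \right)} = -14$ ($u{\left(I,x \right)} = -8 - 6 = -14$)
$U{\left(d \right)} = -6 + 3 d$
$f{\left(z,s \right)} = 2 - z$
$t{\left(E \right)} = \frac{2}{3 \left(-14 + E\right)}$ ($t{\left(E \right)} = \frac{\left(E - \left(-2 + E\right)\right) \frac{1}{E - 14}}{3} = \frac{2 \frac{1}{-14 + E}}{3} = \frac{2}{3 \left(-14 + E\right)}$)
$\frac{1}{\left(\left(49767 - 191953\right) + U{\left(-54 \right)}\right) + t{\left(-749 \right)}} = \frac{1}{\left(\left(49767 - 191953\right) + \left(-6 + 3 \left(-54\right)\right)\right) + \frac{2}{3 \left(-14 - 749\right)}} = \frac{1}{\left(-142186 - 168\right) + \frac{2}{3 \left(-763\right)}} = \frac{1}{\left(-142186 - 168\right) + \frac{2}{3} \left(- \frac{1}{763}\right)} = \frac{1}{-142354 - \frac{2}{2289}} = \frac{1}{- \frac{325848308}{2289}} = - \frac{2289}{325848308}$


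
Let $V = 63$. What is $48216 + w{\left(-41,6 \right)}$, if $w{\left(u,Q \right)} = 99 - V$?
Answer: $48252$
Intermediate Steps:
$w{\left(u,Q \right)} = 36$ ($w{\left(u,Q \right)} = 99 - 63 = 36$)
$48216 + w{\left(-41,6 \right)} = 48216 + 36 = 48252$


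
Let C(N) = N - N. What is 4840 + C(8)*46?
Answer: 4840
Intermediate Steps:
C(N) = 0
4840 + C(8)*46 = 4840 + 0*46 = 4840 + 0 = 4840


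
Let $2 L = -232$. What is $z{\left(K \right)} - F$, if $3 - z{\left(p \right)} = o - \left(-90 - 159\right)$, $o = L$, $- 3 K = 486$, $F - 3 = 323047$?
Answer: $-323180$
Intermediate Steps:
$L = -116$ ($L = \frac{1}{2} \left(-232\right) = -116$)
$F = 323050$ ($F = 3 + 323047 = 323050$)
$K = -162$ ($K = \left(- \frac{1}{3}\right) 486 = -162$)
$o = -116$
$z{\left(p \right)} = -130$ ($z{\left(p \right)} = 3 - \left(-116 - \left(-90 - 159\right)\right) = 3 - \left(-116 - -249\right) = 3 - \left(-116 + 249\right) = 3 - 133 = -130$)
$z{\left(K \right)} - F = -130 - 323050 = -323180$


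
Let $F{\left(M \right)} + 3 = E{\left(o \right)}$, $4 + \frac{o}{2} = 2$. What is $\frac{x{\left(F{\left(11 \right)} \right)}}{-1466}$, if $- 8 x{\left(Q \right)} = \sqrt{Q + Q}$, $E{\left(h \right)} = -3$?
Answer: $\frac{i \sqrt{3}}{5864} \approx 0.00029537 i$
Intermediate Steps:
$o = -4$ ($o = -8 + 2 \cdot 2 = -8 + 4 = -4$)
$F{\left(M \right)} = -6$ ($F{\left(M \right)} = -3 - 3 = -6$)
$x{\left(Q \right)} = - \frac{\sqrt{2} \sqrt{Q}}{8}$ ($x{\left(Q \right)} = - \frac{\sqrt{Q + Q}}{8} = - \frac{\sqrt{2 Q}}{8} = - \frac{\sqrt{2} \sqrt{Q}}{8}$)
$\frac{x{\left(F{\left(11 \right)} \right)}}{-1466} = \frac{\left(- \frac{1}{8}\right) \sqrt{2} \sqrt{-6}}{-1466} = - \frac{\sqrt{2} i \sqrt{6}}{8} \left(- \frac{1}{1466}\right) = - \frac{i \sqrt{3}}{4} \left(- \frac{1}{1466}\right) = \frac{i \sqrt{3}}{5864}$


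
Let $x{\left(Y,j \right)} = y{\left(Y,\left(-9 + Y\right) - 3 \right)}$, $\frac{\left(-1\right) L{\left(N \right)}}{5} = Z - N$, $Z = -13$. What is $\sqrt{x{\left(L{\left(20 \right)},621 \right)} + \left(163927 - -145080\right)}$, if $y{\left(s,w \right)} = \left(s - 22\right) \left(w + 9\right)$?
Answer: $\sqrt{332173} \approx 576.34$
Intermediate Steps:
$y{\left(s,w \right)} = \left(-22 + s\right) \left(9 + w\right)$
$L{\left(N \right)} = 65 + 5 N$ ($L{\left(N \right)} = - 5 \left(-13 - N\right) = 65 + 5 N$)
$x{\left(Y,j \right)} = 66 - 13 Y + Y \left(-12 + Y\right)$ ($x{\left(Y,j \right)} = -198 - 22 \left(\left(-9 + Y\right) - 3\right) + 9 Y + Y \left(\left(-9 + Y\right) - 3\right) = -198 - 22 \left(-12 + Y\right) + 9 Y + Y \left(-12 + Y\right) = -198 - \left(-264 + 22 Y\right) + 9 Y + Y \left(-12 + Y\right) = 66 - 13 Y + Y \left(-12 + Y\right)$)
$\sqrt{x{\left(L{\left(20 \right)},621 \right)} + \left(163927 - -145080\right)} = \sqrt{\left(66 + \left(65 + 5 \cdot 20\right)^{2} - 25 \left(65 + 5 \cdot 20\right)\right) + \left(163927 - -145080\right)} = \sqrt{\left(66 + \left(65 + 100\right)^{2} - 25 \left(65 + 100\right)\right) + \left(163927 + 145080\right)} = \sqrt{\left(66 + 165^{2} - 4125\right) + 309007} = \sqrt{\left(66 + 27225 - 4125\right) + 309007} = \sqrt{23166 + 309007} = \sqrt{332173}$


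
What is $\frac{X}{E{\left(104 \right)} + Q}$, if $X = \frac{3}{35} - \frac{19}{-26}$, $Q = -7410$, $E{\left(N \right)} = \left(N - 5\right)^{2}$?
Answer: $\frac{743}{2175810} \approx 0.00034148$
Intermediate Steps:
$E{\left(N \right)} = \left(-5 + N\right)^{2}$
$X = \frac{743}{910}$ ($X = 3 \cdot \frac{1}{35} - - \frac{19}{26} = \frac{3}{35} + \frac{19}{26} = \frac{743}{910} \approx 0.81648$)
$\frac{X}{E{\left(104 \right)} + Q} = \frac{743}{910 \left(\left(-5 + 104\right)^{2} - 7410\right)} = \frac{743}{910 \left(99^{2} - 7410\right)} = \frac{743}{910 \left(9801 - 7410\right)} = \frac{743}{910 \cdot 2391} = \frac{743}{910} \cdot \frac{1}{2391} = \frac{743}{2175810}$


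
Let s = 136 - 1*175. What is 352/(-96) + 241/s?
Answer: -128/13 ≈ -9.8462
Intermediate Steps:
s = -39 (s = 136 - 175 = -39)
352/(-96) + 241/s = 352/(-96) + 241/(-39) = 352*(-1/96) + 241*(-1/39) = -11/3 - 241/39 = -128/13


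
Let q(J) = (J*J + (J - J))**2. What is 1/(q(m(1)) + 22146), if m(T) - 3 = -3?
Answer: 1/22146 ≈ 4.5155e-5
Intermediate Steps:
m(T) = 0 (m(T) = 3 - 3 = 0)
q(J) = J**4 (q(J) = (J**2 + 0)**2 = (J**2)**2 = J**4)
1/(q(m(1)) + 22146) = 1/(0**4 + 22146) = 1/(0 + 22146) = 1/22146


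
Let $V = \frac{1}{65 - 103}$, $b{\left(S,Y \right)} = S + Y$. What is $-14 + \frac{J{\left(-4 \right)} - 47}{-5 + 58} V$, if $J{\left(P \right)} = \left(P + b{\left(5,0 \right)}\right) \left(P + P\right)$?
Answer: $- \frac{28141}{2014} \approx -13.973$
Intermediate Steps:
$J{\left(P \right)} = 2 P \left(5 + P\right)$ ($J{\left(P \right)} = \left(P + \left(5 + 0\right)\right) \left(P + P\right) = \left(P + 5\right) 2 P = \left(5 + P\right) 2 P = 2 P \left(5 + P\right)$)
$V = - \frac{1}{38}$ ($V = \frac{1}{-38} = - \frac{1}{38} \approx -0.026316$)
$-14 + \frac{J{\left(-4 \right)} - 47}{-5 + 58} V = -14 + \frac{2 \left(-4\right) \left(5 - 4\right) - 47}{-5 + 58} \left(- \frac{1}{38}\right) = -14 + \frac{2 \left(-4\right) 1 - 47}{53} \left(- \frac{1}{38}\right) = -14 + \left(-8 - 47\right) \frac{1}{53} \left(- \frac{1}{38}\right) = -14 + \left(-55\right) \frac{1}{53} \left(- \frac{1}{38}\right) = -14 - - \frac{55}{2014} = -14 + \frac{55}{2014} = - \frac{28141}{2014}$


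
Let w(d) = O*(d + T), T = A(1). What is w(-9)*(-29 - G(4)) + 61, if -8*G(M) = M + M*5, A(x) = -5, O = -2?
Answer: -667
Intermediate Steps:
T = -5
w(d) = 10 - 2*d (w(d) = -2*(d - 5) = -2*(-5 + d) = 10 - 2*d)
G(M) = -3*M/4 (G(M) = -(M + M*5)/8 = -(M + 5*M)/8 = -3*M/4)
w(-9)*(-29 - G(4)) + 61 = (10 - 2*(-9))*(-29 - (-3)*4/4) + 61 = (10 + 18)*(-29 - 1*(-3)) + 61 = 28*(-29 + 3) + 61 = 28*(-26) + 61 = -728 + 61 = -667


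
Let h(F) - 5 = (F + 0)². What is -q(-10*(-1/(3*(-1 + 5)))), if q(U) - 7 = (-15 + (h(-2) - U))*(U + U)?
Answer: 79/18 ≈ 4.3889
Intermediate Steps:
h(F) = 5 + F² (h(F) = 5 + (F + 0)² = 5 + F²)
q(U) = 7 + 2*U*(-6 - U) (q(U) = 7 + (-15 + ((5 + (-2)²) - U))*(U + U) = 7 + (-15 + ((5 + 4) - U))*(2*U) = 7 + (-15 + (9 - U))*(2*U) = 7 + (-6 - U)*(2*U) = 7 + 2*U*(-6 - U))
-q(-10*(-1/(3*(-1 + 5)))) = -(7 - (-120)/((-1 + 5)*(-3)) - 2*100/(9*(-1 + 5)²)) = -(7 - (-120)/(4*(-3)) - 2*(-10/(4*(-3)))²) = -(7 - (-120)/(-12) - 2*(-10/(-12))²) = -(7 - (-120)*(-1)/12 - 2*(-10*(-1/12))²) = -(7 - 12*⅚ - 2*(⅚)²) = -(7 - 10 - 2*25/36) = -(7 - 10 - 25/18) = -1*(-79/18) = 79/18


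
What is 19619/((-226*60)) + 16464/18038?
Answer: -65317841/122297640 ≈ -0.53409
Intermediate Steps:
19619/((-226*60)) + 16464/18038 = 19619/(-13560) + 16464*(1/18038) = 19619*(-1/13560) + 8232/9019 = -19619/13560 + 8232/9019 = -65317841/122297640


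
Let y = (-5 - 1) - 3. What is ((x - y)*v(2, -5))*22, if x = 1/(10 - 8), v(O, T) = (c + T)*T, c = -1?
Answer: 6270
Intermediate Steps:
v(O, T) = T*(-1 + T) (v(O, T) = (-1 + T)*T = T*(-1 + T))
y = -9 (y = -6 - 3 = -9)
x = ½ (x = 1/2 = ½ ≈ 0.50000)
((x - y)*v(2, -5))*22 = ((½ - 1*(-9))*(-5*(-1 - 5)))*22 = ((½ + 9)*(-5*(-6)))*22 = ((19/2)*30)*22 = 285*22 = 6270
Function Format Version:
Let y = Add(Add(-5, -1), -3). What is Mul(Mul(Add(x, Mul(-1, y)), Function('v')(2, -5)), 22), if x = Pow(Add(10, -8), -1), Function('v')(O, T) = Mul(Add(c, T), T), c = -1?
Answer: 6270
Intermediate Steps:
Function('v')(O, T) = Mul(T, Add(-1, T)) (Function('v')(O, T) = Mul(Add(-1, T), T) = Mul(T, Add(-1, T)))
y = -9 (y = Add(-6, -3) = -9)
x = Rational(1, 2) (x = Pow(2, -1) = Rational(1, 2) ≈ 0.50000)
Mul(Mul(Add(x, Mul(-1, y)), Function('v')(2, -5)), 22) = Mul(Mul(Add(Rational(1, 2), Mul(-1, -9)), Mul(-5, Add(-1, -5))), 22) = Mul(Mul(Add(Rational(1, 2), 9), Mul(-5, -6)), 22) = Mul(Mul(Rational(19, 2), 30), 22) = Mul(285, 22) = 6270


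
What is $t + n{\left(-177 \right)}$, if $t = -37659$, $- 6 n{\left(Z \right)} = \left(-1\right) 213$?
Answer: $- \frac{75247}{2} \approx -37624.0$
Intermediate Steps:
$n{\left(Z \right)} = \frac{71}{2}$ ($n{\left(Z \right)} = - \frac{\left(-1\right) 213}{6} = \left(- \frac{1}{6}\right) \left(-213\right) = \frac{71}{2}$)
$t + n{\left(-177 \right)} = -37659 + \frac{71}{2} = - \frac{75247}{2}$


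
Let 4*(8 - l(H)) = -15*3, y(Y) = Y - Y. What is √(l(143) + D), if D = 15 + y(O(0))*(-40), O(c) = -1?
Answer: √137/2 ≈ 5.8523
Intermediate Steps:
y(Y) = 0
l(H) = 77/4 (l(H) = 8 - (-15)*3/4 = 8 - ¼*(-45) = 8 + 45/4 = 77/4)
D = 15 (D = 15 + 0*(-40) = 15 + 0 = 15)
√(l(143) + D) = √(77/4 + 15) = √(137/4) = √137/2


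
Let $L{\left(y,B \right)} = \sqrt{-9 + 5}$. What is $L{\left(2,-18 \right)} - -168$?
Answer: $168 + 2 i \approx 168.0 + 2.0 i$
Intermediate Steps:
$L{\left(y,B \right)} = 2 i$ ($L{\left(y,B \right)} = \sqrt{-4} = 2 i$)
$L{\left(2,-18 \right)} - -168 = 2 i - -168 = 2 i + 168 = 168 + 2 i$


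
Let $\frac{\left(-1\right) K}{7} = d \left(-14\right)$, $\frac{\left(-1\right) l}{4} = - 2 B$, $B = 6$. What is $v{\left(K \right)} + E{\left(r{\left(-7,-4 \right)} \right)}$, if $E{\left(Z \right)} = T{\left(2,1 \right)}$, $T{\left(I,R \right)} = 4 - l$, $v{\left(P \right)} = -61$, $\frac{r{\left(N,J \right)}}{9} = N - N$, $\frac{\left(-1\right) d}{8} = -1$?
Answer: $-105$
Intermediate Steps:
$d = 8$ ($d = \left(-8\right) \left(-1\right) = 8$)
$l = 48$ ($l = - 4 \left(\left(-2\right) 6\right) = \left(-4\right) \left(-12\right) = 48$)
$r{\left(N,J \right)} = 0$ ($r{\left(N,J \right)} = 9 \left(N - N\right) = 9 \cdot 0 = 0$)
$K = 784$ ($K = - 7 \cdot 8 \left(-14\right) = \left(-7\right) \left(-112\right) = 784$)
$T{\left(I,R \right)} = -44$ ($T{\left(I,R \right)} = 4 - 48 = -44$)
$E{\left(Z \right)} = -44$
$v{\left(K \right)} + E{\left(r{\left(-7,-4 \right)} \right)} = -61 - 44 = -105$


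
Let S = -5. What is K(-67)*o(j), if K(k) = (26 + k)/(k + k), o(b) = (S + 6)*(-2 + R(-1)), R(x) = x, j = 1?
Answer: -123/134 ≈ -0.91791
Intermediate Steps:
o(b) = -3 (o(b) = (-5 + 6)*(-2 - 1) = 1*(-3) = -3)
K(k) = (26 + k)/(2*k) (K(k) = (26 + k)/((2*k)) = (26 + k)*(1/(2*k)) = (26 + k)/(2*k))
K(-67)*o(j) = ((½)*(26 - 67)/(-67))*(-3) = ((½)*(-1/67)*(-41))*(-3) = (41/134)*(-3) = -123/134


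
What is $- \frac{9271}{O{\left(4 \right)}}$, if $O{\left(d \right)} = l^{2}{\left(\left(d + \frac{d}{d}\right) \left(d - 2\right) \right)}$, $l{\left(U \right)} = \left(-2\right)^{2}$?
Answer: $- \frac{9271}{16} \approx -579.44$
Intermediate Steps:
$l{\left(U \right)} = 4$
$O{\left(d \right)} = 16$ ($O{\left(d \right)} = 4^{2} = 16$)
$- \frac{9271}{O{\left(4 \right)}} = - \frac{9271}{16}$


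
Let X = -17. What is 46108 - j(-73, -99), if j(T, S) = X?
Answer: 46125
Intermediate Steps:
j(T, S) = -17
46108 - j(-73, -99) = 46108 - 1*(-17) = 46108 + 17 = 46125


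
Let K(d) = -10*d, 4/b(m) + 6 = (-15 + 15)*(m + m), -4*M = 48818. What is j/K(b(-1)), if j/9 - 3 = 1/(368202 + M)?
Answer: 57671649/14239900 ≈ 4.0500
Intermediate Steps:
M = -24409/2 (M = -¼*48818 = -24409/2 ≈ -12205.)
b(m) = -⅔ (b(m) = 4/(-6 + (-15 + 15)*(m + m)) = 4/(-6 + 0*(2*m)) = 4/(-6 + 0) = 4/(-6) = 4*(-⅙) = -⅔)
j = 19223883/711995 (j = 27 + 9/(368202 - 24409/2) = 27 + 9/(711995/2) = 27 + 9*(2/711995) = 27 + 18/711995 = 19223883/711995 ≈ 27.000)
j/K(b(-1)) = 19223883/(711995*((-10*(-⅔)))) = 19223883/(711995*(20/3)) = (19223883/711995)*(3/20) = 57671649/14239900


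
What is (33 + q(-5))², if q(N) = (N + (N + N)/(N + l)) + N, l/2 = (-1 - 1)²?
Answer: 3481/9 ≈ 386.78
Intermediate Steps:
l = 8 (l = 2*(-1 - 1)² = 2*(-2)² = 2*4 = 8)
q(N) = 2*N + 2*N/(8 + N) (q(N) = (N + (N + N)/(N + 8)) + N = (N + (2*N)/(8 + N)) + N = (N + 2*N/(8 + N)) + N = 2*N + 2*N/(8 + N))
(33 + q(-5))² = (33 + 2*(-5)*(9 - 5)/(8 - 5))² = (33 + 2*(-5)*4/3)² = (33 + 2*(-5)*(⅓)*4)² = (33 - 40/3)² = (59/3)² = 3481/9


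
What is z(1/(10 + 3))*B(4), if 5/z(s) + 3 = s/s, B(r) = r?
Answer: -10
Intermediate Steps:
z(s) = -5/2 (z(s) = 5/(-3 + s/s) = 5/(-3 + 1) = 5/(-2) = 5*(-1/2) = -5/2)
z(1/(10 + 3))*B(4) = -5/2*4 = -10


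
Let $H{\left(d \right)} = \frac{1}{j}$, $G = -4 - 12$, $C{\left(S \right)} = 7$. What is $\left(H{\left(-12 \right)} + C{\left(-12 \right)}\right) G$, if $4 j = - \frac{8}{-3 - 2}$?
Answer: $-152$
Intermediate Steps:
$G = -16$ ($G = -4 - 12 = -16$)
$j = \frac{2}{5}$ ($j = \frac{\left(-8\right) \frac{1}{-3 - 2}}{4} = \frac{\left(-8\right) \frac{1}{-5}}{4} = \frac{\left(-8\right) \left(- \frac{1}{5}\right)}{4} = \frac{1}{4} \cdot \frac{8}{5} = \frac{2}{5} \approx 0.4$)
$H{\left(d \right)} = \frac{5}{2}$ ($H{\left(d \right)} = \frac{1}{\frac{2}{5}} = \frac{5}{2}$)
$\left(H{\left(-12 \right)} + C{\left(-12 \right)}\right) G = \left(\frac{5}{2} + 7\right) \left(-16\right) = \frac{19}{2} \left(-16\right) = -152$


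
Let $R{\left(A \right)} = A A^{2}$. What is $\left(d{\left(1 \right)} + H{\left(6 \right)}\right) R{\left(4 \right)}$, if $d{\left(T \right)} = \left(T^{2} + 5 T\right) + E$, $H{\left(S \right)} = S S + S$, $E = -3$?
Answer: $2880$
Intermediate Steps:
$H{\left(S \right)} = S + S^{2}$ ($H{\left(S \right)} = S^{2} + S = S + S^{2}$)
$R{\left(A \right)} = A^{3}$
$d{\left(T \right)} = -3 + T^{2} + 5 T$ ($d{\left(T \right)} = \left(T^{2} + 5 T\right) - 3 = -3 + T^{2} + 5 T$)
$\left(d{\left(1 \right)} + H{\left(6 \right)}\right) R{\left(4 \right)} = \left(\left(-3 + 1^{2} + 5 \cdot 1\right) + 6 \left(1 + 6\right)\right) 4^{3} = \left(\left(-3 + 1 + 5\right) + 6 \cdot 7\right) 64 = \left(3 + 42\right) 64 = 45 \cdot 64 = 2880$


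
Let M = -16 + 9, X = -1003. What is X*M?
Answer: 7021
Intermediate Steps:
M = -7
X*M = -1003*(-7) = 7021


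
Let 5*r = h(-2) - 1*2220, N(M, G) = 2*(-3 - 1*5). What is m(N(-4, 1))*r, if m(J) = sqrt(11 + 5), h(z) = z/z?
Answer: -8876/5 ≈ -1775.2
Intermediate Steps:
h(z) = 1
N(M, G) = -16 (N(M, G) = 2*(-3 - 5) = 2*(-8) = -16)
m(J) = 4 (m(J) = sqrt(16) = 4)
r = -2219/5 (r = (1 - 1*2220)/5 = (1 - 2220)/5 = (1/5)*(-2219) = -2219/5 ≈ -443.80)
m(N(-4, 1))*r = 4*(-2219/5) = -8876/5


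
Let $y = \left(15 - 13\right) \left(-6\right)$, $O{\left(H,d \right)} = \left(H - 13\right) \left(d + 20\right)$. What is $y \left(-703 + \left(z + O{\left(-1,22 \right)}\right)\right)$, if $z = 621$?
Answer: $8040$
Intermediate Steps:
$O{\left(H,d \right)} = \left(-13 + H\right) \left(20 + d\right)$
$y = -12$ ($y = 2 \left(-6\right) = -12$)
$y \left(-703 + \left(z + O{\left(-1,22 \right)}\right)\right) = - 12 \left(-703 + \left(621 - 588\right)\right) = - 12 \left(-703 + 33\right) = \left(-12\right) \left(-670\right) = 8040$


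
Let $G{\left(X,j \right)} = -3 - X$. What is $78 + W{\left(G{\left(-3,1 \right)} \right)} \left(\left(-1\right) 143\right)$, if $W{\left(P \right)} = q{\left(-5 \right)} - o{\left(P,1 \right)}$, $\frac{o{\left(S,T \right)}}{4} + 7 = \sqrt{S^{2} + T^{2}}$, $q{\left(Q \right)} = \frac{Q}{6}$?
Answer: $- \frac{19409}{6} \approx -3234.8$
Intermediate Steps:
$q{\left(Q \right)} = \frac{Q}{6}$ ($q{\left(Q \right)} = Q \frac{1}{6} = \frac{Q}{6}$)
$o{\left(S,T \right)} = -28 + 4 \sqrt{S^{2} + T^{2}}$
$W{\left(P \right)} = \frac{163}{6} - 4 \sqrt{1 + P^{2}}$ ($W{\left(P \right)} = \frac{1}{6} \left(-5\right) - \left(-28 + 4 \sqrt{P^{2} + 1^{2}}\right) = - \frac{5}{6} - \left(-28 + 4 \sqrt{P^{2} + 1}\right) = - \frac{5}{6} - \left(-28 + 4 \sqrt{1 + P^{2}}\right) = \frac{163}{6} - 4 \sqrt{1 + P^{2}}$)
$78 + W{\left(G{\left(-3,1 \right)} \right)} \left(\left(-1\right) 143\right) = 78 + \left(\frac{163}{6} - 4 \sqrt{1 + \left(-3 - -3\right)^{2}}\right) \left(\left(-1\right) 143\right) = 78 + \left(\frac{163}{6} - 4 \sqrt{1 + \left(-3 + 3\right)^{2}}\right) \left(-143\right) = 78 + \left(\frac{163}{6} - 4 \sqrt{1 + 0^{2}}\right) \left(-143\right) = 78 + \left(\frac{163}{6} - 4 \sqrt{1 + 0}\right) \left(-143\right) = 78 + \left(\frac{163}{6} - 4 \sqrt{1}\right) \left(-143\right) = 78 + \left(\frac{163}{6} - 4\right) \left(-143\right) = 78 + \frac{139}{6} \left(-143\right) = 78 - \frac{19877}{6} = - \frac{19409}{6}$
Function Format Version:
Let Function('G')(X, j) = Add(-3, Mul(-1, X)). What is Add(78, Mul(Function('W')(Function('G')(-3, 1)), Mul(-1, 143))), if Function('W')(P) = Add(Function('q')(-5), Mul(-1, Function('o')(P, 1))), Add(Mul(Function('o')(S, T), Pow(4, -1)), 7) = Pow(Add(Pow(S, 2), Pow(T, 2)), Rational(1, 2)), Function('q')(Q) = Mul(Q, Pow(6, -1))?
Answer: Rational(-19409, 6) ≈ -3234.8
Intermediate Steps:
Function('q')(Q) = Mul(Rational(1, 6), Q) (Function('q')(Q) = Mul(Q, Rational(1, 6)) = Mul(Rational(1, 6), Q))
Function('o')(S, T) = Add(-28, Mul(4, Pow(Add(Pow(S, 2), Pow(T, 2)), Rational(1, 2))))
Function('W')(P) = Add(Rational(163, 6), Mul(-4, Pow(Add(1, Pow(P, 2)), Rational(1, 2)))) (Function('W')(P) = Add(Mul(Rational(1, 6), -5), Mul(-1, Add(-28, Mul(4, Pow(Add(Pow(P, 2), Pow(1, 2)), Rational(1, 2)))))) = Add(Rational(-5, 6), Mul(-1, Add(-28, Mul(4, Pow(Add(Pow(P, 2), 1), Rational(1, 2)))))) = Add(Rational(-5, 6), Mul(-1, Add(-28, Mul(4, Pow(Add(1, Pow(P, 2)), Rational(1, 2)))))) = Add(Rational(-5, 6), Add(28, Mul(-4, Pow(Add(1, Pow(P, 2)), Rational(1, 2))))) = Add(Rational(163, 6), Mul(-4, Pow(Add(1, Pow(P, 2)), Rational(1, 2)))))
Add(78, Mul(Function('W')(Function('G')(-3, 1)), Mul(-1, 143))) = Add(78, Mul(Add(Rational(163, 6), Mul(-4, Pow(Add(1, Pow(Add(-3, Mul(-1, -3)), 2)), Rational(1, 2)))), Mul(-1, 143))) = Add(78, Mul(Add(Rational(163, 6), Mul(-4, Pow(Add(1, Pow(Add(-3, 3), 2)), Rational(1, 2)))), -143)) = Add(78, Mul(Add(Rational(163, 6), Mul(-4, Pow(Add(1, Pow(0, 2)), Rational(1, 2)))), -143)) = Add(78, Mul(Add(Rational(163, 6), Mul(-4, Pow(Add(1, 0), Rational(1, 2)))), -143)) = Add(78, Mul(Add(Rational(163, 6), Mul(-4, Pow(1, Rational(1, 2)))), -143)) = Add(78, Mul(Add(Rational(163, 6), Mul(-4, 1)), -143)) = Add(78, Mul(Add(Rational(163, 6), -4), -143)) = Add(78, Mul(Rational(139, 6), -143)) = Add(78, Rational(-19877, 6)) = Rational(-19409, 6)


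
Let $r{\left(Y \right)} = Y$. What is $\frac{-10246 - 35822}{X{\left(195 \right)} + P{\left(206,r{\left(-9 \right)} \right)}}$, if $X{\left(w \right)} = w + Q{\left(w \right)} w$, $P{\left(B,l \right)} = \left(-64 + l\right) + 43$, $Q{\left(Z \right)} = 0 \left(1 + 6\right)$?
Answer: $- \frac{1396}{5} \approx -279.2$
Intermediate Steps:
$Q{\left(Z \right)} = 0$ ($Q{\left(Z \right)} = 0 \cdot 7 = 0$)
$P{\left(B,l \right)} = -21 + l$
$X{\left(w \right)} = w$ ($X{\left(w \right)} = w + 0 w = w + 0 = w$)
$\frac{-10246 - 35822}{X{\left(195 \right)} + P{\left(206,r{\left(-9 \right)} \right)}} = \frac{-10246 - 35822}{195 - 30} = - \frac{46068}{195 - 30} = - \frac{46068}{165} = \left(-46068\right) \frac{1}{165} = - \frac{1396}{5}$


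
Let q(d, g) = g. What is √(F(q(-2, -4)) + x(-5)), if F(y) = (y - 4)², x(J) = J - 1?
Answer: √58 ≈ 7.6158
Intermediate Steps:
x(J) = -1 + J
F(y) = (-4 + y)²
√(F(q(-2, -4)) + x(-5)) = √((-4 - 4)² + (-1 - 5)) = √((-8)² - 6) = √(64 - 6) = √58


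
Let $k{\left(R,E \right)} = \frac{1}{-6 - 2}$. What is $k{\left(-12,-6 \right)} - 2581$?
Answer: $- \frac{20649}{8} \approx -2581.1$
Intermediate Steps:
$k{\left(R,E \right)} = - \frac{1}{8}$ ($k{\left(R,E \right)} = \frac{1}{-8} = - \frac{1}{8}$)
$k{\left(-12,-6 \right)} - 2581 = - \frac{1}{8} - 2581 = - \frac{20649}{8}$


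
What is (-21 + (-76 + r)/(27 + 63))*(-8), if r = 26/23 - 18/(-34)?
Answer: 1024076/5865 ≈ 174.61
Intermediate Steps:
r = 649/391 (r = 26*(1/23) - 18*(-1/34) = 26/23 + 9/17 = 649/391 ≈ 1.6598)
(-21 + (-76 + r)/(27 + 63))*(-8) = (-21 + (-76 + 649/391)/(27 + 63))*(-8) = (-21 - 29067/391/90)*(-8) = (-21 - 29067/391*1/90)*(-8) = (-21 - 9689/11730)*(-8) = -256019/11730*(-8) = 1024076/5865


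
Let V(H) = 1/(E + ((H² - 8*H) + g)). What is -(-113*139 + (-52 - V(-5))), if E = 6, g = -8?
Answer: 992818/63 ≈ 15759.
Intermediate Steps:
V(H) = 1/(-2 + H² - 8*H) (V(H) = 1/(6 + ((H² - 8*H) - 8)) = 1/(6 + (-8 + H² - 8*H)) = 1/(-2 + H² - 8*H))
-(-113*139 + (-52 - V(-5))) = -(-113*139 + (-52 - 1/(-2 + (-5)² - 8*(-5)))) = -(-15707 + (-52 - 1/(-2 + 25 + 40))) = -(-15707 + (-52 - 1/63)) = -(-15707 - 3277/63) = -1*(-992818/63) = 992818/63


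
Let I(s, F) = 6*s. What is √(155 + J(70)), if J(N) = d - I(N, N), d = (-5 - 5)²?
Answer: I*√165 ≈ 12.845*I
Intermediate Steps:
d = 100 (d = (-10)² = 100)
J(N) = 100 - 6*N
√(155 + J(70)) = √(155 + (100 - 6*70)) = √(155 + (100 - 420)) = √(155 - 320) = √(-165) = I*√165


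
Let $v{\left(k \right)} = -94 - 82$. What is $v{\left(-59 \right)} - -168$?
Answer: $-8$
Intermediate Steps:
$v{\left(k \right)} = -176$ ($v{\left(k \right)} = -94 - 82 = -176$)
$v{\left(-59 \right)} - -168 = -176 - -168 = -176 + 168 = -8$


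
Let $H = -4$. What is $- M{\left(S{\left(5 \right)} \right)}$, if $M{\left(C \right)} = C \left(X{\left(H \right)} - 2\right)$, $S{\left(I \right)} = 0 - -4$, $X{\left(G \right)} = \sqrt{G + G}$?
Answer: $8 - 8 i \sqrt{2} \approx 8.0 - 11.314 i$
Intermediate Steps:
$X{\left(G \right)} = \sqrt{2} \sqrt{G}$ ($X{\left(G \right)} = \sqrt{2 G} = \sqrt{2} \sqrt{G}$)
$S{\left(I \right)} = 4$ ($S{\left(I \right)} = 0 + 4 = 4$)
$M{\left(C \right)} = C \left(-2 + 2 i \sqrt{2}\right)$ ($M{\left(C \right)} = C \left(\sqrt{2} \sqrt{-4} - 2\right) = C \left(\sqrt{2} \cdot 2 i - 2\right) = C \left(2 i \sqrt{2} - 2\right) = C \left(-2 + 2 i \sqrt{2}\right)$)
$- M{\left(S{\left(5 \right)} \right)} = - 2 \cdot 4 \left(-1 + i \sqrt{2}\right) = - (-8 + 8 i \sqrt{2}) = 8 - 8 i \sqrt{2}$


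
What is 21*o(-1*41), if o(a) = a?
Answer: -861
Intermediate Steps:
21*o(-1*41) = 21*(-1*41) = 21*(-41) = -861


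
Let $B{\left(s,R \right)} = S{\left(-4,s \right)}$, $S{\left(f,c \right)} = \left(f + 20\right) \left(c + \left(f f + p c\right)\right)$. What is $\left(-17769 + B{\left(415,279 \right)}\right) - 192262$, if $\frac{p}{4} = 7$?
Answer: $-17215$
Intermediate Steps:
$p = 28$ ($p = 4 \cdot 7 = 28$)
$S{\left(f,c \right)} = \left(20 + f\right) \left(f^{2} + 29 c\right)$ ($S{\left(f,c \right)} = \left(f + 20\right) \left(c + \left(f f + 28 c\right)\right) = \left(20 + f\right) \left(c + \left(f^{2} + 28 c\right)\right) = \left(20 + f\right) \left(f^{2} + 29 c\right)$)
$B{\left(s,R \right)} = 256 + 464 s$ ($B{\left(s,R \right)} = \left(-4\right)^{3} + 20 \left(-4\right)^{2} + 580 s + 29 s \left(-4\right) = -64 + 20 \cdot 16 + 580 s - 116 s = -64 + 320 + 580 s - 116 s = 256 + 464 s$)
$\left(-17769 + B{\left(415,279 \right)}\right) - 192262 = \left(-17769 + \left(256 + 464 \cdot 415\right)\right) - 192262 = \left(-17769 + \left(256 + 192560\right)\right) - 192262 = \left(-17769 + 192816\right) - 192262 = 175047 - 192262 = -17215$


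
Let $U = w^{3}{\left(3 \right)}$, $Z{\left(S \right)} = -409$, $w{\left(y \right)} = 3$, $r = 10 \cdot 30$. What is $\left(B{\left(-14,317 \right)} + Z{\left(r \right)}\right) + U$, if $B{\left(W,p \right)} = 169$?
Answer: $-213$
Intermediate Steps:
$r = 300$
$U = 27$ ($U = 3^{3} = 27$)
$\left(B{\left(-14,317 \right)} + Z{\left(r \right)}\right) + U = \left(169 - 409\right) + 27 = -240 + 27 = -213$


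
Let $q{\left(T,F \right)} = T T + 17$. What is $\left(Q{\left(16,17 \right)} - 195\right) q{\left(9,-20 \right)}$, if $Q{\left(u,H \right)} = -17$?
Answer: $-20776$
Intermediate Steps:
$q{\left(T,F \right)} = 17 + T^{2}$ ($q{\left(T,F \right)} = T^{2} + 17 = 17 + T^{2}$)
$\left(Q{\left(16,17 \right)} - 195\right) q{\left(9,-20 \right)} = \left(-17 - 195\right) \left(17 + 9^{2}\right) = - 212 \left(17 + 81\right) = \left(-212\right) 98 = -20776$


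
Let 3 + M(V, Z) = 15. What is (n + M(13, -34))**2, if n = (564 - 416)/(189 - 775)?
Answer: 11847364/85849 ≈ 138.00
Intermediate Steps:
M(V, Z) = 12 (M(V, Z) = -3 + 15 = 12)
n = -74/293 (n = 148/(-586) = 148*(-1/586) = -74/293 ≈ -0.25256)
(n + M(13, -34))**2 = (-74/293 + 12)**2 = (3442/293)**2 = 11847364/85849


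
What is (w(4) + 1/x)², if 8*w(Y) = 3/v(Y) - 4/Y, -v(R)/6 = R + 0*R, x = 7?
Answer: 1/200704 ≈ 4.9825e-6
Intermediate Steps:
v(R) = -6*R (v(R) = -6*(R + 0*R) = -6*(R + 0) = -6*R)
w(Y) = -9/(16*Y) (w(Y) = (3/((-6*Y)) - 4/Y)/8 = (3*(-1/(6*Y)) - 4/Y)/8 = (-1/(2*Y) - 4/Y)/8 = (-9/(2*Y))/8 = -9/(16*Y))
(w(4) + 1/x)² = (-9/16/4 + 1/7)² = (-9/16*¼ + ⅐)² = (-9/64 + ⅐)² = (1/448)² = 1/200704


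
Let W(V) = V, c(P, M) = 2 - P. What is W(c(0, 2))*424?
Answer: 848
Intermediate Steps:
W(c(0, 2))*424 = (2 - 1*0)*424 = (2 + 0)*424 = 2*424 = 848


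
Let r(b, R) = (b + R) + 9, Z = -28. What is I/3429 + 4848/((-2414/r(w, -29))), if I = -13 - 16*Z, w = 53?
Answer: -91255841/1379601 ≈ -66.146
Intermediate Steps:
r(b, R) = 9 + R + b (r(b, R) = (R + b) + 9 = 9 + R + b)
I = 435 (I = -13 - 16*(-28) = -13 + 448 = 435)
I/3429 + 4848/((-2414/r(w, -29))) = 435/3429 + 4848/((-2414/(9 - 29 + 53))) = 435*(1/3429) + 4848/((-2414/33)) = 145/1143 + 4848/((-2414*1/33)) = 145/1143 + 4848/(-2414/33) = 145/1143 + 4848*(-33/2414) = 145/1143 - 79992/1207 = -91255841/1379601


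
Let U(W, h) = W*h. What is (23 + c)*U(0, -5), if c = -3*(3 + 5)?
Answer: 0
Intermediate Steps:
c = -24 (c = -3*8 = -24)
(23 + c)*U(0, -5) = (23 - 24)*(0*(-5)) = -1*0 = 0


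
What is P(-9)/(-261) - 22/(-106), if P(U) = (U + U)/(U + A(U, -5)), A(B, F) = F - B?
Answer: 1489/7685 ≈ 0.19375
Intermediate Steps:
P(U) = -2*U/5 (P(U) = (U + U)/(U + (-5 - U)) = (2*U)/(-5) = (2*U)*(-⅕) = -2*U/5)
P(-9)/(-261) - 22/(-106) = -⅖*(-9)/(-261) - 22/(-106) = (18/5)*(-1/261) - 22*(-1/106) = -2/145 + 11/53 = 1489/7685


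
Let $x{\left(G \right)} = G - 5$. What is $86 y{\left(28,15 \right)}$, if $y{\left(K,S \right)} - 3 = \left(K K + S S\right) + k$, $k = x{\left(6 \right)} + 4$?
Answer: $87462$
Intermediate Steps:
$x{\left(G \right)} = -5 + G$ ($x{\left(G \right)} = G - 5 = -5 + G$)
$k = 5$ ($k = \left(-5 + 6\right) + 4 = 1 + 4 = 5$)
$y{\left(K,S \right)} = 8 + K^{2} + S^{2}$ ($y{\left(K,S \right)} = 3 + \left(\left(K K + S S\right) + 5\right) = 3 + \left(\left(K^{2} + S^{2}\right) + 5\right) = 3 + \left(5 + K^{2} + S^{2}\right) = 8 + K^{2} + S^{2}$)
$86 y{\left(28,15 \right)} = 86 \left(8 + 28^{2} + 15^{2}\right) = 86 \left(8 + 784 + 225\right) = 86 \cdot 1017 = 87462$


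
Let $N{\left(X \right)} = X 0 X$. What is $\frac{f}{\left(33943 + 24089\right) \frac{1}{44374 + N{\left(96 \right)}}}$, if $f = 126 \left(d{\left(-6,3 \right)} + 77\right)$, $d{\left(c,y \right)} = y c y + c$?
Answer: $\frac{2640253}{1612} \approx 1637.9$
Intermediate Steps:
$N{\left(X \right)} = 0$ ($N{\left(X \right)} = 0 X = 0$)
$d{\left(c,y \right)} = c + c y^{2}$ ($d{\left(c,y \right)} = c y y + c = c y^{2} + c = c + c y^{2}$)
$f = 2142$ ($f = 126 \left(- 6 \left(1 + 3^{2}\right) + 77\right) = 126 \left(- 6 \left(1 + 9\right) + 77\right) = 126 \left(\left(-6\right) 10 + 77\right) = 126 \left(-60 + 77\right) = 126 \cdot 17 = 2142$)
$\frac{f}{\left(33943 + 24089\right) \frac{1}{44374 + N{\left(96 \right)}}} = \frac{2142}{\left(33943 + 24089\right) \frac{1}{44374 + 0}} = \frac{2142}{58032 \cdot \frac{1}{44374}} = \frac{2142}{\frac{29016}{22187}} = 2142 \cdot \frac{22187}{29016} = \frac{2640253}{1612}$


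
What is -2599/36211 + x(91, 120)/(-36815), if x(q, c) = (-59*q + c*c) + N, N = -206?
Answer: -83048852/266621593 ≈ -0.31149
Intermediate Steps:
x(q, c) = -206 + c² - 59*q (x(q, c) = (-59*q + c*c) - 206 = (-59*q + c²) - 206 = (c² - 59*q) - 206 = -206 + c² - 59*q)
-2599/36211 + x(91, 120)/(-36815) = -2599/36211 + (-206 + 120² - 59*91)/(-36815) = -2599*1/36211 + (-206 + 14400 - 5369)*(-1/36815) = -2599/36211 + 8825*(-1/36815) = -2599/36211 - 1765/7363 = -83048852/266621593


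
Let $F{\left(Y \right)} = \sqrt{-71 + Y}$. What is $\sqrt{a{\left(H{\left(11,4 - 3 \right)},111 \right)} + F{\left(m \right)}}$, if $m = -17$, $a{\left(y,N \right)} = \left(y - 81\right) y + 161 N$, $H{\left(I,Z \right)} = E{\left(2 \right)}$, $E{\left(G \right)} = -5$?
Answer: $\sqrt{18301 + 2 i \sqrt{22}} \approx 135.28 + 0.0347 i$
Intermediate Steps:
$H{\left(I,Z \right)} = -5$
$a{\left(y,N \right)} = 161 N + y \left(-81 + y\right)$ ($a{\left(y,N \right)} = \left(y - 81\right) y + 161 N = \left(-81 + y\right) y + 161 N = y \left(-81 + y\right) + 161 N = 161 N + y \left(-81 + y\right)$)
$\sqrt{a{\left(H{\left(11,4 - 3 \right)},111 \right)} + F{\left(m \right)}} = \sqrt{\left(\left(-5\right)^{2} - -405 + 161 \cdot 111\right) + \sqrt{-71 - 17}} = \sqrt{\left(25 + 405 + 17871\right) + \sqrt{-88}} = \sqrt{18301 + 2 i \sqrt{22}}$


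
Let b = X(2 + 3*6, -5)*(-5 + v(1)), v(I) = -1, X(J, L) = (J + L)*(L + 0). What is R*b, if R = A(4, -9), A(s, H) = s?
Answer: 1800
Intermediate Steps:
X(J, L) = L*(J + L) (X(J, L) = (J + L)*L = L*(J + L))
R = 4
b = 450 (b = (-5*((2 + 3*6) - 5))*(-5 - 1) = -5*((2 + 18) - 5)*(-6) = -5*(20 - 5)*(-6) = -5*15*(-6) = -75*(-6) = 450)
R*b = 4*450 = 1800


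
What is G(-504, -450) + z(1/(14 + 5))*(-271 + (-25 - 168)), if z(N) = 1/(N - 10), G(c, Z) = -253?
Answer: -39001/189 ≈ -206.35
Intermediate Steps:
z(N) = 1/(-10 + N)
G(-504, -450) + z(1/(14 + 5))*(-271 + (-25 - 168)) = -253 + (-271 + (-25 - 168))/(-10 + 1/(14 + 5)) = -253 + (-271 - 193)/(-10 + 1/19) = -253 - 464/(-10 + 1/19) = -253 - 464/(-189/19) = -253 - 19/189*(-464) = -253 + 8816/189 = -39001/189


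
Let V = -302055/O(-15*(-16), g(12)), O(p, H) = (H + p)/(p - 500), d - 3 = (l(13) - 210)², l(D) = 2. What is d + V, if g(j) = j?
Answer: 7453132/21 ≈ 3.5491e+5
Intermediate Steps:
d = 43267 (d = 3 + (2 - 210)² = 3 + (-208)² = 3 + 43264 = 43267)
O(p, H) = (H + p)/(-500 + p)
V = 6544525/21 (V = -302055*(-500 - 15*(-16))/(12 - 15*(-16)) = -302055*(-500 + 240)/(12 + 240) = -302055/(252/(-260)) = -302055/((-1/260*252)) = -302055/(-63/65) = -302055*(-65/63) = 6544525/21 ≈ 3.1164e+5)
d + V = 43267 + 6544525/21 = 7453132/21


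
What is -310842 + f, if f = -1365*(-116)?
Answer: -152502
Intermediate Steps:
f = 158340
-310842 + f = -310842 + 158340 = -152502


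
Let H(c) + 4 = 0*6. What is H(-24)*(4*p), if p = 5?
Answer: -80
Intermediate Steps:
H(c) = -4 (H(c) = -4 + 0*6 = -4 + 0 = -4)
H(-24)*(4*p) = -16*5 = -4*20 = -80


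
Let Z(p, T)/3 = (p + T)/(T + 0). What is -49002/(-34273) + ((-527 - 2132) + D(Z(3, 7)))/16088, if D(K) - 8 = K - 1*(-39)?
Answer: 2446394945/1929844084 ≈ 1.2677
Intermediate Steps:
Z(p, T) = 3*(T + p)/T (Z(p, T) = 3*((p + T)/(T + 0)) = 3*((T + p)/T) = 3*(T + p)/T)
D(K) = 47 + K (D(K) = 8 + (K - 1*(-39)) = 8 + (K + 39) = 8 + (39 + K) = 47 + K)
-49002/(-34273) + ((-527 - 2132) + D(Z(3, 7)))/16088 = -49002/(-34273) + ((-527 - 2132) + (47 + (3 + 3*3/7)))/16088 = -49002*(-1/34273) + (-2659 + (47 + (3 + 3*3*(⅐))))*(1/16088) = 49002/34273 + (-2659 + (47 + (3 + 9/7)))*(1/16088) = 49002/34273 + (-2659 + (47 + 30/7))*(1/16088) = 49002/34273 + (-2659 + 359/7)*(1/16088) = 49002/34273 - 18254/7*1/16088 = 49002/34273 - 9127/56308 = 2446394945/1929844084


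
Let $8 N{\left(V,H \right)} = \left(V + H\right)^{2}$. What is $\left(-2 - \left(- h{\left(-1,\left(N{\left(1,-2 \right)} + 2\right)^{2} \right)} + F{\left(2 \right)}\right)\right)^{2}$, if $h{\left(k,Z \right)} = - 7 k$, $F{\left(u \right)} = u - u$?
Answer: $25$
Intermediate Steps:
$F{\left(u \right)} = 0$
$N{\left(V,H \right)} = \frac{\left(H + V\right)^{2}}{8}$ ($N{\left(V,H \right)} = \frac{\left(V + H\right)^{2}}{8} = \frac{\left(H + V\right)^{2}}{8}$)
$\left(-2 - \left(- h{\left(-1,\left(N{\left(1,-2 \right)} + 2\right)^{2} \right)} + F{\left(2 \right)}\right)\right)^{2} = \left(-2 - -7\right)^{2} = \left(-2 + \left(7 + 0\right)\right)^{2} = \left(-2 + 7\right)^{2} = 5^{2} = 25$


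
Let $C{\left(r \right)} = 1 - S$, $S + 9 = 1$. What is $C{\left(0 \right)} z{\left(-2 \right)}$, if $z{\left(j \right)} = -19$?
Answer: $-171$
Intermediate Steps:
$S = -8$ ($S = -9 + 1 = -8$)
$C{\left(r \right)} = 9$ ($C{\left(r \right)} = 1 - -8 = 1 + 8 = 9$)
$C{\left(0 \right)} z{\left(-2 \right)} = 9 \left(-19\right) = -171$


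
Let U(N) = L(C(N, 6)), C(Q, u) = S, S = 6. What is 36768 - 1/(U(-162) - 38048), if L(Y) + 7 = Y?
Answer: 1398985633/38049 ≈ 36768.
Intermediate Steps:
C(Q, u) = 6
L(Y) = -7 + Y
U(N) = -1 (U(N) = -7 + 6 = -1)
36768 - 1/(U(-162) - 38048) = 36768 - 1/(-1 - 38048) = 36768 - 1/(-38049) = 36768 - 1*(-1/38049) = 36768 + 1/38049 = 1398985633/38049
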